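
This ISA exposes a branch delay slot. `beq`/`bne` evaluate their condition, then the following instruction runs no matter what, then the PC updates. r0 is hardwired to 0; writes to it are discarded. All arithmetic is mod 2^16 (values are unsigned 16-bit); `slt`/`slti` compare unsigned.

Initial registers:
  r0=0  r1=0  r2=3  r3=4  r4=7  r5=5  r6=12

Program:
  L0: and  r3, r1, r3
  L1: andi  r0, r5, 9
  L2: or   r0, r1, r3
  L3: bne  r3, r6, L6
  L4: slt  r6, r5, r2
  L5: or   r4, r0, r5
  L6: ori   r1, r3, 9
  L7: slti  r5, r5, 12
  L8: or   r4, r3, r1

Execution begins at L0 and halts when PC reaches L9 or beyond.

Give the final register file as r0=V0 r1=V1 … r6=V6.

[0] and  r3, r1, r3  →  {r0:0, r1:0, r2:3, r3:0, r4:7, r5:5, r6:12}
[1] andi  r0, r5, 9  →  {r0:0, r1:0, r2:3, r3:0, r4:7, r5:5, r6:12}
[2] or   r0, r1, r3  →  {r0:0, r1:0, r2:3, r3:0, r4:7, r5:5, r6:12}
[3] bne  r3, r6, L6  →  {r0:0, r1:0, r2:3, r3:0, r4:7, r5:5, r6:12}  ⟨branch taken⟩
[4] slt  r6, r5, r2  →  {r0:0, r1:0, r2:3, r3:0, r4:7, r5:5, r6:0}
[6] ori   r1, r3, 9  →  {r0:0, r1:9, r2:3, r3:0, r4:7, r5:5, r6:0}
[7] slti  r5, r5, 12  →  {r0:0, r1:9, r2:3, r3:0, r4:7, r5:1, r6:0}
[8] or   r4, r3, r1  →  {r0:0, r1:9, r2:3, r3:0, r4:9, r5:1, r6:0}

r0=0 r1=9 r2=3 r3=0 r4=9 r5=1 r6=0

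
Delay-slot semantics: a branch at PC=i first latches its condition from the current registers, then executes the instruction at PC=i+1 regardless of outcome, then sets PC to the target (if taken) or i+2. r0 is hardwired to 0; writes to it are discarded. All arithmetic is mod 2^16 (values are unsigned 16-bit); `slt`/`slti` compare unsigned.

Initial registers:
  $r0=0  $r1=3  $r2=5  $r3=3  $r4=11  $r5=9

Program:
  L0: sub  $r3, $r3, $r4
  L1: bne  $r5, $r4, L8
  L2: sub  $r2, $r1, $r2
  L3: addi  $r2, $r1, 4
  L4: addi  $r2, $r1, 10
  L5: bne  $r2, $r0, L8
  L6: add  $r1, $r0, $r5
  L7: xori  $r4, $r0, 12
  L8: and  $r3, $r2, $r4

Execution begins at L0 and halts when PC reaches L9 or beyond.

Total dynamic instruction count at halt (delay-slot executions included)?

  step pc=0: sub  $r3, $r3, $r4  regs=(0,3,5,65528,11,9)
  step pc=1: bne  $r5, $r4, L8  cond=T  regs=(0,3,5,65528,11,9)
  step pc=2: sub  $r2, $r1, $r2  regs=(0,3,65534,65528,11,9)
  step pc=8: and  $r3, $r2, $r4  regs=(0,3,65534,10,11,9)

4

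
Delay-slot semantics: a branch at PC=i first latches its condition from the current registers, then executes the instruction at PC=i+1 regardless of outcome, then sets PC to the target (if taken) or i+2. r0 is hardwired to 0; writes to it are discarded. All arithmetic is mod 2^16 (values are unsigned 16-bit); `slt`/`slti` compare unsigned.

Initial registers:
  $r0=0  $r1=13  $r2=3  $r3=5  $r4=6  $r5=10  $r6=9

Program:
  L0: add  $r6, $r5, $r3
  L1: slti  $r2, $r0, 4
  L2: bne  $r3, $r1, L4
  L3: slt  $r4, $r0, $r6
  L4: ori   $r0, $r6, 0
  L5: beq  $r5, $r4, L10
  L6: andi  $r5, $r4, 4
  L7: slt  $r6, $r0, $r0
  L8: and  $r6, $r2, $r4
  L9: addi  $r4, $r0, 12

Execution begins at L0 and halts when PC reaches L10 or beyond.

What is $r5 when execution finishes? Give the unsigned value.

0

PC=0  add  $r6, $r5, $r3     | $r0=0 $r1=13 $r2=3 $r3=5 $r4=6 $r5=10 $r6=15
PC=1  slti  $r2, $r0, 4      | $r0=0 $r1=13 $r2=1 $r3=5 $r4=6 $r5=10 $r6=15
PC=2  bne  $r3, $r1, L4      | $r0=0 $r1=13 $r2=1 $r3=5 $r4=6 $r5=10 $r6=15  [TAKEN]
PC=3  slt  $r4, $r0, $r6     | $r0=0 $r1=13 $r2=1 $r3=5 $r4=1 $r5=10 $r6=15
PC=4  ori   $r0, $r6, 0      | $r0=0 $r1=13 $r2=1 $r3=5 $r4=1 $r5=10 $r6=15
PC=5  beq  $r5, $r4, L10     | $r0=0 $r1=13 $r2=1 $r3=5 $r4=1 $r5=10 $r6=15  [not taken]
PC=6  andi  $r5, $r4, 4      | $r0=0 $r1=13 $r2=1 $r3=5 $r4=1 $r5=0 $r6=15
PC=7  slt  $r6, $r0, $r0     | $r0=0 $r1=13 $r2=1 $r3=5 $r4=1 $r5=0 $r6=0
PC=8  and  $r6, $r2, $r4     | $r0=0 $r1=13 $r2=1 $r3=5 $r4=1 $r5=0 $r6=1
PC=9  addi  $r4, $r0, 12     | $r0=0 $r1=13 $r2=1 $r3=5 $r4=12 $r5=0 $r6=1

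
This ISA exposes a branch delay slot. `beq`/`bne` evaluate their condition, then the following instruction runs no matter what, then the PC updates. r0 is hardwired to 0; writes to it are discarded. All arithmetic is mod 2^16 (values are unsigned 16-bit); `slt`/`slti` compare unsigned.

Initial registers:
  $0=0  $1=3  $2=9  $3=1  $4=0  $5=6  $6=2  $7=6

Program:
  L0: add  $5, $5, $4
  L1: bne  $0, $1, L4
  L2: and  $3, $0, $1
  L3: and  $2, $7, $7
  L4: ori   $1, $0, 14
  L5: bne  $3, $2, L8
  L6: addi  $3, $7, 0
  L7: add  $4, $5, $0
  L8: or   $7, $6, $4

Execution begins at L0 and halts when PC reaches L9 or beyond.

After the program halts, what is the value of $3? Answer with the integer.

PC=0  add  $5, $5, $4        | $0=0 $1=3 $2=9 $3=1 $4=0 $5=6 $6=2 $7=6
PC=1  bne  $0, $1, L4        | $0=0 $1=3 $2=9 $3=1 $4=0 $5=6 $6=2 $7=6  [TAKEN]
PC=2  and  $3, $0, $1        | $0=0 $1=3 $2=9 $3=0 $4=0 $5=6 $6=2 $7=6
PC=4  ori   $1, $0, 14       | $0=0 $1=14 $2=9 $3=0 $4=0 $5=6 $6=2 $7=6
PC=5  bne  $3, $2, L8        | $0=0 $1=14 $2=9 $3=0 $4=0 $5=6 $6=2 $7=6  [TAKEN]
PC=6  addi  $3, $7, 0        | $0=0 $1=14 $2=9 $3=6 $4=0 $5=6 $6=2 $7=6
PC=8  or   $7, $6, $4        | $0=0 $1=14 $2=9 $3=6 $4=0 $5=6 $6=2 $7=2

6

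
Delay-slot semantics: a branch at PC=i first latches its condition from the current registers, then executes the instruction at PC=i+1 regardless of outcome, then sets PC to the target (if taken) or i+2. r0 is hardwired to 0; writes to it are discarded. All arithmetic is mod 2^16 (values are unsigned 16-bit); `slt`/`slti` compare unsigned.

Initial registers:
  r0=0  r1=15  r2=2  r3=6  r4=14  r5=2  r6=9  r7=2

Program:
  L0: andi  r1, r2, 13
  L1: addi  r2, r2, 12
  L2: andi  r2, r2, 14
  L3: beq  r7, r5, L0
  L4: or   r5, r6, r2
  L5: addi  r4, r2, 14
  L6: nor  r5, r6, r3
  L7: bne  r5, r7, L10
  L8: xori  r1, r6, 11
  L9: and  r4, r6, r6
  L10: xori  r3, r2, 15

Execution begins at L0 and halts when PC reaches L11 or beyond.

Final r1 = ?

2

PC=0  andi  r1, r2, 13       | r0=0 r1=0 r2=2 r3=6 r4=14 r5=2 r6=9 r7=2
PC=1  addi  r2, r2, 12       | r0=0 r1=0 r2=14 r3=6 r4=14 r5=2 r6=9 r7=2
PC=2  andi  r2, r2, 14       | r0=0 r1=0 r2=14 r3=6 r4=14 r5=2 r6=9 r7=2
PC=3  beq  r7, r5, L0        | r0=0 r1=0 r2=14 r3=6 r4=14 r5=2 r6=9 r7=2  [TAKEN]
PC=4  or   r5, r6, r2        | r0=0 r1=0 r2=14 r3=6 r4=14 r5=15 r6=9 r7=2
PC=0  andi  r1, r2, 13       | r0=0 r1=12 r2=14 r3=6 r4=14 r5=15 r6=9 r7=2
PC=1  addi  r2, r2, 12       | r0=0 r1=12 r2=26 r3=6 r4=14 r5=15 r6=9 r7=2
PC=2  andi  r2, r2, 14       | r0=0 r1=12 r2=10 r3=6 r4=14 r5=15 r6=9 r7=2
PC=3  beq  r7, r5, L0        | r0=0 r1=12 r2=10 r3=6 r4=14 r5=15 r6=9 r7=2  [not taken]
PC=4  or   r5, r6, r2        | r0=0 r1=12 r2=10 r3=6 r4=14 r5=11 r6=9 r7=2
PC=5  addi  r4, r2, 14       | r0=0 r1=12 r2=10 r3=6 r4=24 r5=11 r6=9 r7=2
PC=6  nor  r5, r6, r3        | r0=0 r1=12 r2=10 r3=6 r4=24 r5=65520 r6=9 r7=2
PC=7  bne  r5, r7, L10       | r0=0 r1=12 r2=10 r3=6 r4=24 r5=65520 r6=9 r7=2  [TAKEN]
PC=8  xori  r1, r6, 11       | r0=0 r1=2 r2=10 r3=6 r4=24 r5=65520 r6=9 r7=2
PC=10 xori  r3, r2, 15       | r0=0 r1=2 r2=10 r3=5 r4=24 r5=65520 r6=9 r7=2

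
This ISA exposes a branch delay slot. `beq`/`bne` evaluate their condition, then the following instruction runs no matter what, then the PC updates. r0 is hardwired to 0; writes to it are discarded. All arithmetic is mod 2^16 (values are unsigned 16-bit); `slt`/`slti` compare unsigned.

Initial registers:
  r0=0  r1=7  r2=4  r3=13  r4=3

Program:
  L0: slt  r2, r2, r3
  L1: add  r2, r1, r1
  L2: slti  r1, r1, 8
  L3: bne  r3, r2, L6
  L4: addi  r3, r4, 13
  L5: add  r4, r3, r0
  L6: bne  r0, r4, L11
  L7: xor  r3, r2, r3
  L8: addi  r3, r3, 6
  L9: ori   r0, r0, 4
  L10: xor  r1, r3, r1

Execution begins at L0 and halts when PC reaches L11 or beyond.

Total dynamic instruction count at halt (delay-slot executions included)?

#0 slt  r2, r2, r3 ; 0/7/1/13/3
#1 add  r2, r1, r1 ; 0/7/14/13/3
#2 slti  r1, r1, 8 ; 0/1/14/13/3
#3 bne  r3, r2, L6 ; 0/1/14/13/3 ; →target
#4 addi  r3, r4, 13 ; 0/1/14/16/3
#6 bne  r0, r4, L11 ; 0/1/14/16/3 ; →target
#7 xor  r3, r2, r3 ; 0/1/14/30/3

7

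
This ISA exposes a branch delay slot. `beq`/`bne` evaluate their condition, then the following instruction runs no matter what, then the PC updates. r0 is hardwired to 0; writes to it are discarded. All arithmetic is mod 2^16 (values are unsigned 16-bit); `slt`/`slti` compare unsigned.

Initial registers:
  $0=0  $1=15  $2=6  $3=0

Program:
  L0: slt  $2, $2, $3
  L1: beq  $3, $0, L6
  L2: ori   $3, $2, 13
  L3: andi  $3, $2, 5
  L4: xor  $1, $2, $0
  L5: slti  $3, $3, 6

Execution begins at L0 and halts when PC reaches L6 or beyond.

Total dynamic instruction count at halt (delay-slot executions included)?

PC=0  slt  $2, $2, $3        | $0=0 $1=15 $2=0 $3=0
PC=1  beq  $3, $0, L6        | $0=0 $1=15 $2=0 $3=0  [TAKEN]
PC=2  ori   $3, $2, 13       | $0=0 $1=15 $2=0 $3=13

3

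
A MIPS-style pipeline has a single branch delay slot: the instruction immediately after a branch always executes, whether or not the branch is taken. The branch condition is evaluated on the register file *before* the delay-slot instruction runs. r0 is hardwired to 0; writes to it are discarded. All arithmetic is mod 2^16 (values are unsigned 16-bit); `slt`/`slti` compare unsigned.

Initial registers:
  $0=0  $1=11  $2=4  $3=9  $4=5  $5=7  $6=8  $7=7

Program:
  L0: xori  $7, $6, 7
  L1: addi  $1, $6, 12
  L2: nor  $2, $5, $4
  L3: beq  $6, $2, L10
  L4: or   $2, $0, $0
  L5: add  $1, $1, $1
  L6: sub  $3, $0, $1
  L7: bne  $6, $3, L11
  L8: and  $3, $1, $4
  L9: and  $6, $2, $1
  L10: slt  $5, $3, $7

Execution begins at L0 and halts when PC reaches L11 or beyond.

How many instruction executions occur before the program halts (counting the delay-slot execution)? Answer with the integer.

9

  step pc=0: xori  $7, $6, 7  regs=(0,11,4,9,5,7,8,15)
  step pc=1: addi  $1, $6, 12  regs=(0,20,4,9,5,7,8,15)
  step pc=2: nor  $2, $5, $4  regs=(0,20,65528,9,5,7,8,15)
  step pc=3: beq  $6, $2, L10  cond=F  regs=(0,20,65528,9,5,7,8,15)
  step pc=4: or   $2, $0, $0  regs=(0,20,0,9,5,7,8,15)
  step pc=5: add  $1, $1, $1  regs=(0,40,0,9,5,7,8,15)
  step pc=6: sub  $3, $0, $1  regs=(0,40,0,65496,5,7,8,15)
  step pc=7: bne  $6, $3, L11  cond=T  regs=(0,40,0,65496,5,7,8,15)
  step pc=8: and  $3, $1, $4  regs=(0,40,0,0,5,7,8,15)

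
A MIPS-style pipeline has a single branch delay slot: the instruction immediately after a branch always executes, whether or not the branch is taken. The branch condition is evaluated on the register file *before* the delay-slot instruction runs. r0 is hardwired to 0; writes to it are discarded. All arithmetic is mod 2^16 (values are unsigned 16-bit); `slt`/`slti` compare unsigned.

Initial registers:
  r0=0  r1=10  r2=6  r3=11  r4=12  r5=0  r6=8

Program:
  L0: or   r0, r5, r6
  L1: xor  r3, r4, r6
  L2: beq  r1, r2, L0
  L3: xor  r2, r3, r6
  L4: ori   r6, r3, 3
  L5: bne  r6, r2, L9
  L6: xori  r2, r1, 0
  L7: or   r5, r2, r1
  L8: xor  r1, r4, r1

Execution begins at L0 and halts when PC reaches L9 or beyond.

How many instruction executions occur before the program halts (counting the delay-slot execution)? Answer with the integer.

  step pc=0: or   r0, r5, r6  regs=(0,10,6,11,12,0,8)
  step pc=1: xor  r3, r4, r6  regs=(0,10,6,4,12,0,8)
  step pc=2: beq  r1, r2, L0  cond=F  regs=(0,10,6,4,12,0,8)
  step pc=3: xor  r2, r3, r6  regs=(0,10,12,4,12,0,8)
  step pc=4: ori   r6, r3, 3  regs=(0,10,12,4,12,0,7)
  step pc=5: bne  r6, r2, L9  cond=T  regs=(0,10,12,4,12,0,7)
  step pc=6: xori  r2, r1, 0  regs=(0,10,10,4,12,0,7)

7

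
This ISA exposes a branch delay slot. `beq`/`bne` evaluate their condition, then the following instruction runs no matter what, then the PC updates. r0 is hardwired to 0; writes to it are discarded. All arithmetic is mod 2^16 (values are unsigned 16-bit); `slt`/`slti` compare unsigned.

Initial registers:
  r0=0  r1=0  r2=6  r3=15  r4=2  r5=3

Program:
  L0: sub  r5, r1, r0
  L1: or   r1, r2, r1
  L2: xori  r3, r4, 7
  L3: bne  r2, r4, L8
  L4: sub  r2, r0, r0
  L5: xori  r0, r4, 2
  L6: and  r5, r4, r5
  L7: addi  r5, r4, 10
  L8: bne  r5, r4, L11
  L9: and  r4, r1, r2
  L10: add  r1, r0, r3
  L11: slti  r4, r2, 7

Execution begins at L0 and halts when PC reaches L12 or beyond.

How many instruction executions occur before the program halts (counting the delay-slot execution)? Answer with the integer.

8

PC=0  sub  r5, r1, r0        | r0=0 r1=0 r2=6 r3=15 r4=2 r5=0
PC=1  or   r1, r2, r1        | r0=0 r1=6 r2=6 r3=15 r4=2 r5=0
PC=2  xori  r3, r4, 7        | r0=0 r1=6 r2=6 r3=5 r4=2 r5=0
PC=3  bne  r2, r4, L8        | r0=0 r1=6 r2=6 r3=5 r4=2 r5=0  [TAKEN]
PC=4  sub  r2, r0, r0        | r0=0 r1=6 r2=0 r3=5 r4=2 r5=0
PC=8  bne  r5, r4, L11       | r0=0 r1=6 r2=0 r3=5 r4=2 r5=0  [TAKEN]
PC=9  and  r4, r1, r2        | r0=0 r1=6 r2=0 r3=5 r4=0 r5=0
PC=11 slti  r4, r2, 7        | r0=0 r1=6 r2=0 r3=5 r4=1 r5=0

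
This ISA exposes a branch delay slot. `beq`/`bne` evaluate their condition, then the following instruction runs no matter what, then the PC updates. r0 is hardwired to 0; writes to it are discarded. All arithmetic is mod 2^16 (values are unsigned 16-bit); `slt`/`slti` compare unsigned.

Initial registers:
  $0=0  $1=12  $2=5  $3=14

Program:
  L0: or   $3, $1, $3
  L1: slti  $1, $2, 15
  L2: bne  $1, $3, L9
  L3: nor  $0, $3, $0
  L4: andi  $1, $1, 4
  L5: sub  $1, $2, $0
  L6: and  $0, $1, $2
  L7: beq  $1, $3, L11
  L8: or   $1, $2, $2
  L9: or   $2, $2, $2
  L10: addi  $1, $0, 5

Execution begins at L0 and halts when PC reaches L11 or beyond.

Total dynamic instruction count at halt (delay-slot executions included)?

6

  step pc=0: or   $3, $1, $3  regs=(0,12,5,14)
  step pc=1: slti  $1, $2, 15  regs=(0,1,5,14)
  step pc=2: bne  $1, $3, L9  cond=T  regs=(0,1,5,14)
  step pc=3: nor  $0, $3, $0  regs=(0,1,5,14)
  step pc=9: or   $2, $2, $2  regs=(0,1,5,14)
  step pc=10: addi  $1, $0, 5  regs=(0,5,5,14)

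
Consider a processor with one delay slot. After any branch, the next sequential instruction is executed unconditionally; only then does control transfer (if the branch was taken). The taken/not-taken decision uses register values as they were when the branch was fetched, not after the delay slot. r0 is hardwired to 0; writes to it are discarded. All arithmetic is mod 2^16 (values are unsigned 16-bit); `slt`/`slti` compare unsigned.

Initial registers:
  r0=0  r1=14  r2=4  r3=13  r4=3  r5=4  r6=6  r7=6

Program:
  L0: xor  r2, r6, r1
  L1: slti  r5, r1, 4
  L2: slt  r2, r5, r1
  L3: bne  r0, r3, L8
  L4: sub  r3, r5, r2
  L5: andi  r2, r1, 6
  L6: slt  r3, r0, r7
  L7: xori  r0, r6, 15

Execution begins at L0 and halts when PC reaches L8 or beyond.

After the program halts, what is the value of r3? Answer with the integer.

65535

#0 xor  r2, r6, r1 ; 0/14/8/13/3/4/6/6
#1 slti  r5, r1, 4 ; 0/14/8/13/3/0/6/6
#2 slt  r2, r5, r1 ; 0/14/1/13/3/0/6/6
#3 bne  r0, r3, L8 ; 0/14/1/13/3/0/6/6 ; →target
#4 sub  r3, r5, r2 ; 0/14/1/65535/3/0/6/6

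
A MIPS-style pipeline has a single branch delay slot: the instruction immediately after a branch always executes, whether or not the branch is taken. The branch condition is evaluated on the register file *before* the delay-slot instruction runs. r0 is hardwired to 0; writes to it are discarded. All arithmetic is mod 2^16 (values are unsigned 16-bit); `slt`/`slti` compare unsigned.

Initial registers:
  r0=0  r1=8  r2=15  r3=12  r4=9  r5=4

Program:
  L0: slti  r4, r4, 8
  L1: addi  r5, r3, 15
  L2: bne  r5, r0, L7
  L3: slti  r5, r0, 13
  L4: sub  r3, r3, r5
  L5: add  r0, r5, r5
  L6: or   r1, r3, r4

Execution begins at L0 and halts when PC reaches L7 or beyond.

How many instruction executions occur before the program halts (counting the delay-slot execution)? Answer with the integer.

4

[0] slti  r4, r4, 8  →  {r0:0, r1:8, r2:15, r3:12, r4:0, r5:4}
[1] addi  r5, r3, 15  →  {r0:0, r1:8, r2:15, r3:12, r4:0, r5:27}
[2] bne  r5, r0, L7  →  {r0:0, r1:8, r2:15, r3:12, r4:0, r5:27}  ⟨branch taken⟩
[3] slti  r5, r0, 13  →  {r0:0, r1:8, r2:15, r3:12, r4:0, r5:1}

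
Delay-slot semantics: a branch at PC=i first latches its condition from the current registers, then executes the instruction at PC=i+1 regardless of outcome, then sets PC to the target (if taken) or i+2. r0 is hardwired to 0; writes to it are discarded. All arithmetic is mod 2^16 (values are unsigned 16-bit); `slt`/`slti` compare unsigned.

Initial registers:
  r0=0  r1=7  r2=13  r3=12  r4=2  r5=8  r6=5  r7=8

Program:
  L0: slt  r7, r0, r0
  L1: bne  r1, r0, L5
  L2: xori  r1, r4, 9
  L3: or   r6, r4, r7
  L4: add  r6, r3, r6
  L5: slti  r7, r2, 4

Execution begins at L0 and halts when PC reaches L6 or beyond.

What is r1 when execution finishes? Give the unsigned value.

  step pc=0: slt  r7, r0, r0  regs=(0,7,13,12,2,8,5,0)
  step pc=1: bne  r1, r0, L5  cond=T  regs=(0,7,13,12,2,8,5,0)
  step pc=2: xori  r1, r4, 9  regs=(0,11,13,12,2,8,5,0)
  step pc=5: slti  r7, r2, 4  regs=(0,11,13,12,2,8,5,0)

11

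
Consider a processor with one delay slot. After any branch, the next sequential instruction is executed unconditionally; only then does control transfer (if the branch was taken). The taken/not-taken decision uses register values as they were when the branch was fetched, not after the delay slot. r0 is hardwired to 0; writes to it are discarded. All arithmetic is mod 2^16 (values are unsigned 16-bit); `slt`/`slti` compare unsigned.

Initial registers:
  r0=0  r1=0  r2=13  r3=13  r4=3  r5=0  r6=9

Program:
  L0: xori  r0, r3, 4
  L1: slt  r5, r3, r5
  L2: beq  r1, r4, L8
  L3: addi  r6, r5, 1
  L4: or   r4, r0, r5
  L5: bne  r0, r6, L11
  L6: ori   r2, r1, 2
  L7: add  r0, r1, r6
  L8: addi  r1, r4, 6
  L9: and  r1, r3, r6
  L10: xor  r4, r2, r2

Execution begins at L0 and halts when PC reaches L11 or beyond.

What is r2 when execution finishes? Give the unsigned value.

2

#0 xori  r0, r3, 4 ; 0/0/13/13/3/0/9
#1 slt  r5, r3, r5 ; 0/0/13/13/3/0/9
#2 beq  r1, r4, L8 ; 0/0/13/13/3/0/9 ; →fallthru
#3 addi  r6, r5, 1 ; 0/0/13/13/3/0/1
#4 or   r4, r0, r5 ; 0/0/13/13/0/0/1
#5 bne  r0, r6, L11 ; 0/0/13/13/0/0/1 ; →target
#6 ori   r2, r1, 2 ; 0/0/2/13/0/0/1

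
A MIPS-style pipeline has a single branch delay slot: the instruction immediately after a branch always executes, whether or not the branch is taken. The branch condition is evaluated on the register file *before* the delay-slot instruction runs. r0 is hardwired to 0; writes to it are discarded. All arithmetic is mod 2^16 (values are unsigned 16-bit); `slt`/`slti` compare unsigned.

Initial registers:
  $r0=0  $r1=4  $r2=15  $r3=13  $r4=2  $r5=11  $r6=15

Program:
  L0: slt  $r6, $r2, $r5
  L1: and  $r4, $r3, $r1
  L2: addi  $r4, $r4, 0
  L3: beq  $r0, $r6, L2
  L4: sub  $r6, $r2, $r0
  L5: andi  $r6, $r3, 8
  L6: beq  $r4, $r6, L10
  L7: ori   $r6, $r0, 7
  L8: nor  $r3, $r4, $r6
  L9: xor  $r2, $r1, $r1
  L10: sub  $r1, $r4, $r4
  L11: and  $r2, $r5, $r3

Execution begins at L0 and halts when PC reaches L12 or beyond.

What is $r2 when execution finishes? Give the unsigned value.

8

  step pc=0: slt  $r6, $r2, $r5  regs=(0,4,15,13,2,11,0)
  step pc=1: and  $r4, $r3, $r1  regs=(0,4,15,13,4,11,0)
  step pc=2: addi  $r4, $r4, 0  regs=(0,4,15,13,4,11,0)
  step pc=3: beq  $r0, $r6, L2  cond=T  regs=(0,4,15,13,4,11,0)
  step pc=4: sub  $r6, $r2, $r0  regs=(0,4,15,13,4,11,15)
  step pc=2: addi  $r4, $r4, 0  regs=(0,4,15,13,4,11,15)
  step pc=3: beq  $r0, $r6, L2  cond=F  regs=(0,4,15,13,4,11,15)
  step pc=4: sub  $r6, $r2, $r0  regs=(0,4,15,13,4,11,15)
  step pc=5: andi  $r6, $r3, 8  regs=(0,4,15,13,4,11,8)
  step pc=6: beq  $r4, $r6, L10  cond=F  regs=(0,4,15,13,4,11,8)
  step pc=7: ori   $r6, $r0, 7  regs=(0,4,15,13,4,11,7)
  step pc=8: nor  $r3, $r4, $r6  regs=(0,4,15,65528,4,11,7)
  step pc=9: xor  $r2, $r1, $r1  regs=(0,4,0,65528,4,11,7)
  step pc=10: sub  $r1, $r4, $r4  regs=(0,0,0,65528,4,11,7)
  step pc=11: and  $r2, $r5, $r3  regs=(0,0,8,65528,4,11,7)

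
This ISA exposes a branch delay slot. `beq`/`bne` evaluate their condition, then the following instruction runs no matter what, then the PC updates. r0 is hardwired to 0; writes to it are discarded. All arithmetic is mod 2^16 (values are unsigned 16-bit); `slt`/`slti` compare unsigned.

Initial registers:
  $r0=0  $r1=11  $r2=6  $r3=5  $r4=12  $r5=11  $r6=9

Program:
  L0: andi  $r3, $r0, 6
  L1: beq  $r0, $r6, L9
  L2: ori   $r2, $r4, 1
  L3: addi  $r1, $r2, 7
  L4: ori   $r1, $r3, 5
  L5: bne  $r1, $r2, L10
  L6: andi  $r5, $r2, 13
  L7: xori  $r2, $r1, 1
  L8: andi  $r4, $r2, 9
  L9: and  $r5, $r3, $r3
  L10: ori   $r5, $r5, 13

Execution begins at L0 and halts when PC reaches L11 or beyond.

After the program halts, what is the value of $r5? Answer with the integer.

13

#0 andi  $r3, $r0, 6 ; 0/11/6/0/12/11/9
#1 beq  $r0, $r6, L9 ; 0/11/6/0/12/11/9 ; →fallthru
#2 ori   $r2, $r4, 1 ; 0/11/13/0/12/11/9
#3 addi  $r1, $r2, 7 ; 0/20/13/0/12/11/9
#4 ori   $r1, $r3, 5 ; 0/5/13/0/12/11/9
#5 bne  $r1, $r2, L10 ; 0/5/13/0/12/11/9 ; →target
#6 andi  $r5, $r2, 13 ; 0/5/13/0/12/13/9
#10 ori   $r5, $r5, 13 ; 0/5/13/0/12/13/9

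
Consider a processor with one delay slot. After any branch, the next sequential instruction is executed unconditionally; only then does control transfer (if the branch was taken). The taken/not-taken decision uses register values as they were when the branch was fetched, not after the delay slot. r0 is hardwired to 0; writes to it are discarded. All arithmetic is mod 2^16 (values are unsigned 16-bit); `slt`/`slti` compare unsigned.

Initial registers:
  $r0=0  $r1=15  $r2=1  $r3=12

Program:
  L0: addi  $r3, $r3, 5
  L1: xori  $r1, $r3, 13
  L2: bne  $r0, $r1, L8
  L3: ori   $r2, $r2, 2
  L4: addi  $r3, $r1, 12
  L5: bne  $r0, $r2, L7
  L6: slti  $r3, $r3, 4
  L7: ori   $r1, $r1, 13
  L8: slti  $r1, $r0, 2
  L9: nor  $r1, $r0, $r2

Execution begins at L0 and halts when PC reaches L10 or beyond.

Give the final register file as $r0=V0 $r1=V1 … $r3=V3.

#0 addi  $r3, $r3, 5 ; 0/15/1/17
#1 xori  $r1, $r3, 13 ; 0/28/1/17
#2 bne  $r0, $r1, L8 ; 0/28/1/17 ; →target
#3 ori   $r2, $r2, 2 ; 0/28/3/17
#8 slti  $r1, $r0, 2 ; 0/1/3/17
#9 nor  $r1, $r0, $r2 ; 0/65532/3/17

$r0=0 $r1=65532 $r2=3 $r3=17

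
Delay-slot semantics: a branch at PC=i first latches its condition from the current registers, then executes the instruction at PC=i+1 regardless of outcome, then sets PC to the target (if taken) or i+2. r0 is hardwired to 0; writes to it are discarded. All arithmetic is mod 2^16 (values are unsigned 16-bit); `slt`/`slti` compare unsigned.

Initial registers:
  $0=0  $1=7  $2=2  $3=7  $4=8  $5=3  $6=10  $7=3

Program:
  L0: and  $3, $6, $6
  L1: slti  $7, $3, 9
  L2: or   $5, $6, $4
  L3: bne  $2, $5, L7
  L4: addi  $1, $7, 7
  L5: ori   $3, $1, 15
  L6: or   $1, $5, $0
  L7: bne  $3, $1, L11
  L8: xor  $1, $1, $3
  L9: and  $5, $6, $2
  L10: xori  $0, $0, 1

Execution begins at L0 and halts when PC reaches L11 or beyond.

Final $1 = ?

13

  step pc=0: and  $3, $6, $6  regs=(0,7,2,10,8,3,10,3)
  step pc=1: slti  $7, $3, 9  regs=(0,7,2,10,8,3,10,0)
  step pc=2: or   $5, $6, $4  regs=(0,7,2,10,8,10,10,0)
  step pc=3: bne  $2, $5, L7  cond=T  regs=(0,7,2,10,8,10,10,0)
  step pc=4: addi  $1, $7, 7  regs=(0,7,2,10,8,10,10,0)
  step pc=7: bne  $3, $1, L11  cond=T  regs=(0,7,2,10,8,10,10,0)
  step pc=8: xor  $1, $1, $3  regs=(0,13,2,10,8,10,10,0)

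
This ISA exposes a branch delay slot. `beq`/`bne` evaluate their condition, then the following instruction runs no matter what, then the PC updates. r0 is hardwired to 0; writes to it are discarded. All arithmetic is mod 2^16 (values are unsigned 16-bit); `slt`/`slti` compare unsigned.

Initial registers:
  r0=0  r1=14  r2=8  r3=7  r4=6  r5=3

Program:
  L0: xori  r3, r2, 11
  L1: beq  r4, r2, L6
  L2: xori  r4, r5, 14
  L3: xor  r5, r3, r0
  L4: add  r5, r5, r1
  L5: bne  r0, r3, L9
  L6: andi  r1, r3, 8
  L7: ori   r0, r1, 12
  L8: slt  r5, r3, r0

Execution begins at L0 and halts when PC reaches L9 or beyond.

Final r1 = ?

0

PC=0  xori  r3, r2, 11       | r0=0 r1=14 r2=8 r3=3 r4=6 r5=3
PC=1  beq  r4, r2, L6        | r0=0 r1=14 r2=8 r3=3 r4=6 r5=3  [not taken]
PC=2  xori  r4, r5, 14       | r0=0 r1=14 r2=8 r3=3 r4=13 r5=3
PC=3  xor  r5, r3, r0        | r0=0 r1=14 r2=8 r3=3 r4=13 r5=3
PC=4  add  r5, r5, r1        | r0=0 r1=14 r2=8 r3=3 r4=13 r5=17
PC=5  bne  r0, r3, L9        | r0=0 r1=14 r2=8 r3=3 r4=13 r5=17  [TAKEN]
PC=6  andi  r1, r3, 8        | r0=0 r1=0 r2=8 r3=3 r4=13 r5=17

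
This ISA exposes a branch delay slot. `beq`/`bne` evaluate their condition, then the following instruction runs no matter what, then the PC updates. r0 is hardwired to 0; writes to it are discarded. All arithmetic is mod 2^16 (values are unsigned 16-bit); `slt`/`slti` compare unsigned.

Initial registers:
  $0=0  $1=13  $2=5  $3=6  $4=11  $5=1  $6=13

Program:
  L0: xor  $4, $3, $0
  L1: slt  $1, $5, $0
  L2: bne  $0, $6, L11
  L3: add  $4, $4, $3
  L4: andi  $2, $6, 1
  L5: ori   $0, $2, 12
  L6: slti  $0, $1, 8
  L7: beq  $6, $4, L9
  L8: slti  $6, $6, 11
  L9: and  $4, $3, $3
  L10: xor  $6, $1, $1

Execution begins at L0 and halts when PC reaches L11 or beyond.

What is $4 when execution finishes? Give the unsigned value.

12

#0 xor  $4, $3, $0 ; 0/13/5/6/6/1/13
#1 slt  $1, $5, $0 ; 0/0/5/6/6/1/13
#2 bne  $0, $6, L11 ; 0/0/5/6/6/1/13 ; →target
#3 add  $4, $4, $3 ; 0/0/5/6/12/1/13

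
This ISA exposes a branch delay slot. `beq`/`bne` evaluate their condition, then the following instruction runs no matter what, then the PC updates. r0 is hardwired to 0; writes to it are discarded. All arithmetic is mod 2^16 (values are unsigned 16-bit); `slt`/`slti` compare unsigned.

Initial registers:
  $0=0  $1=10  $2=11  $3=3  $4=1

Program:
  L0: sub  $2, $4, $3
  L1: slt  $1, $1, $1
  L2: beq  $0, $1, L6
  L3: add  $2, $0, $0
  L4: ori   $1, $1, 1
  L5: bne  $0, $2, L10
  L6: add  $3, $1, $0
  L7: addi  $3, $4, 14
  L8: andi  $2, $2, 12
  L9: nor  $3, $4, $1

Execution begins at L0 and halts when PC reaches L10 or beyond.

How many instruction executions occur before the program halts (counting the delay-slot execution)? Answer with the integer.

8

#0 sub  $2, $4, $3 ; 0/10/65534/3/1
#1 slt  $1, $1, $1 ; 0/0/65534/3/1
#2 beq  $0, $1, L6 ; 0/0/65534/3/1 ; →target
#3 add  $2, $0, $0 ; 0/0/0/3/1
#6 add  $3, $1, $0 ; 0/0/0/0/1
#7 addi  $3, $4, 14 ; 0/0/0/15/1
#8 andi  $2, $2, 12 ; 0/0/0/15/1
#9 nor  $3, $4, $1 ; 0/0/0/65534/1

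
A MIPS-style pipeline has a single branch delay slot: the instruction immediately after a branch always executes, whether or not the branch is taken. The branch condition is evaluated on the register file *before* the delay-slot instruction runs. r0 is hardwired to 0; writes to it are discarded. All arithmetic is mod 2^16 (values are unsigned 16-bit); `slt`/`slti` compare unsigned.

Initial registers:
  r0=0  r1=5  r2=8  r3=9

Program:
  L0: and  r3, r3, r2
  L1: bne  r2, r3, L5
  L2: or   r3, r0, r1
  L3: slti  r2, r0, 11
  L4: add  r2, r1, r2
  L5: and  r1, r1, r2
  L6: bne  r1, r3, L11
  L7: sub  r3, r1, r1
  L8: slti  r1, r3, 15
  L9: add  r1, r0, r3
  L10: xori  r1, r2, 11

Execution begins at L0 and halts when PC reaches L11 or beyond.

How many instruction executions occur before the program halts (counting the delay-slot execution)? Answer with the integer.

8

  step pc=0: and  r3, r3, r2  regs=(0,5,8,8)
  step pc=1: bne  r2, r3, L5  cond=F  regs=(0,5,8,8)
  step pc=2: or   r3, r0, r1  regs=(0,5,8,5)
  step pc=3: slti  r2, r0, 11  regs=(0,5,1,5)
  step pc=4: add  r2, r1, r2  regs=(0,5,6,5)
  step pc=5: and  r1, r1, r2  regs=(0,4,6,5)
  step pc=6: bne  r1, r3, L11  cond=T  regs=(0,4,6,5)
  step pc=7: sub  r3, r1, r1  regs=(0,4,6,0)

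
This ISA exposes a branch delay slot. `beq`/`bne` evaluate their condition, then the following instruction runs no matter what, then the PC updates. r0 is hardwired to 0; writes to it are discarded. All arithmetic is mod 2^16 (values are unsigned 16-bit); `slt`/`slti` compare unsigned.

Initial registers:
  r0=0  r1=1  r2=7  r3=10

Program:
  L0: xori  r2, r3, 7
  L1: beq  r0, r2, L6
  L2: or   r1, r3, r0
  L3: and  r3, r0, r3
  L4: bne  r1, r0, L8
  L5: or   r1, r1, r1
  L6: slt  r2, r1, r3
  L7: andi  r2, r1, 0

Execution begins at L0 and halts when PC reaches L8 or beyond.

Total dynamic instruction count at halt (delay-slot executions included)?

6

[0] xori  r2, r3, 7  →  {r0:0, r1:1, r2:13, r3:10}
[1] beq  r0, r2, L6  →  {r0:0, r1:1, r2:13, r3:10}  ⟨branch fallthrough⟩
[2] or   r1, r3, r0  →  {r0:0, r1:10, r2:13, r3:10}
[3] and  r3, r0, r3  →  {r0:0, r1:10, r2:13, r3:0}
[4] bne  r1, r0, L8  →  {r0:0, r1:10, r2:13, r3:0}  ⟨branch taken⟩
[5] or   r1, r1, r1  →  {r0:0, r1:10, r2:13, r3:0}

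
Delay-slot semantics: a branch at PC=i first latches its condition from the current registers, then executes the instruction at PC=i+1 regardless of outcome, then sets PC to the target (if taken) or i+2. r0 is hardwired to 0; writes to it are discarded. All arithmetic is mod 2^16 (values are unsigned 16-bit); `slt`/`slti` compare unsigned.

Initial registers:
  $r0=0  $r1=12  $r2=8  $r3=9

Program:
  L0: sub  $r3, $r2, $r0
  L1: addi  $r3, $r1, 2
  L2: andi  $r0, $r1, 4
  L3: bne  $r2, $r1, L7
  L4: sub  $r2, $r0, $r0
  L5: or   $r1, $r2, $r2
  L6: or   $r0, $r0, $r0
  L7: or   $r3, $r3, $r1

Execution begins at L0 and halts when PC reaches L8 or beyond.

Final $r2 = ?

0

[0] sub  $r3, $r2, $r0  →  {$r0:0, $r1:12, $r2:8, $r3:8}
[1] addi  $r3, $r1, 2  →  {$r0:0, $r1:12, $r2:8, $r3:14}
[2] andi  $r0, $r1, 4  →  {$r0:0, $r1:12, $r2:8, $r3:14}
[3] bne  $r2, $r1, L7  →  {$r0:0, $r1:12, $r2:8, $r3:14}  ⟨branch taken⟩
[4] sub  $r2, $r0, $r0  →  {$r0:0, $r1:12, $r2:0, $r3:14}
[7] or   $r3, $r3, $r1  →  {$r0:0, $r1:12, $r2:0, $r3:14}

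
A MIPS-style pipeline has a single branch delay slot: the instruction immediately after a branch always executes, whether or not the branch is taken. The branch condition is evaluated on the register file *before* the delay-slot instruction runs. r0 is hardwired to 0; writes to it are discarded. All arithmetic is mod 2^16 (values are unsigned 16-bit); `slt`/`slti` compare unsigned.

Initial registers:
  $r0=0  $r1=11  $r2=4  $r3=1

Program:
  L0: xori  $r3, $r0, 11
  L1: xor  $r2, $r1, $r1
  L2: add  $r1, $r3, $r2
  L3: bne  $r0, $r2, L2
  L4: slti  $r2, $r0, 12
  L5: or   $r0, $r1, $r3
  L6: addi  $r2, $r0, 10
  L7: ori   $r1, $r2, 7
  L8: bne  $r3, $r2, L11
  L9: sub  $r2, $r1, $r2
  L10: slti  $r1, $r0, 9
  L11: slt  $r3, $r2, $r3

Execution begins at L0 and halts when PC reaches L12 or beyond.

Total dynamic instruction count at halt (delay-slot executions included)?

[0] xori  $r3, $r0, 11  →  {$r0:0, $r1:11, $r2:4, $r3:11}
[1] xor  $r2, $r1, $r1  →  {$r0:0, $r1:11, $r2:0, $r3:11}
[2] add  $r1, $r3, $r2  →  {$r0:0, $r1:11, $r2:0, $r3:11}
[3] bne  $r0, $r2, L2  →  {$r0:0, $r1:11, $r2:0, $r3:11}  ⟨branch fallthrough⟩
[4] slti  $r2, $r0, 12  →  {$r0:0, $r1:11, $r2:1, $r3:11}
[5] or   $r0, $r1, $r3  →  {$r0:0, $r1:11, $r2:1, $r3:11}
[6] addi  $r2, $r0, 10  →  {$r0:0, $r1:11, $r2:10, $r3:11}
[7] ori   $r1, $r2, 7  →  {$r0:0, $r1:15, $r2:10, $r3:11}
[8] bne  $r3, $r2, L11  →  {$r0:0, $r1:15, $r2:10, $r3:11}  ⟨branch taken⟩
[9] sub  $r2, $r1, $r2  →  {$r0:0, $r1:15, $r2:5, $r3:11}
[11] slt  $r3, $r2, $r3  →  {$r0:0, $r1:15, $r2:5, $r3:1}

11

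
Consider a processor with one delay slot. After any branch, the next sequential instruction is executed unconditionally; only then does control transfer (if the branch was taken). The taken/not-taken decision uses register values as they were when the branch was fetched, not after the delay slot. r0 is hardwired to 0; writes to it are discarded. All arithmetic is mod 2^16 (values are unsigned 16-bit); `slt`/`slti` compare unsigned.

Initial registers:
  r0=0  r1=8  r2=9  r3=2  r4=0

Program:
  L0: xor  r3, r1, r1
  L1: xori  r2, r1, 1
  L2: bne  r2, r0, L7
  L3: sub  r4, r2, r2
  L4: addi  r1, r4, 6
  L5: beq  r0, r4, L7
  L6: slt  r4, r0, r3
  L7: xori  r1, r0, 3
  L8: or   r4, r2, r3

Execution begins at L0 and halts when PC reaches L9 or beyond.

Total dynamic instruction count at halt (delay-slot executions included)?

6

[0] xor  r3, r1, r1  →  {r0:0, r1:8, r2:9, r3:0, r4:0}
[1] xori  r2, r1, 1  →  {r0:0, r1:8, r2:9, r3:0, r4:0}
[2] bne  r2, r0, L7  →  {r0:0, r1:8, r2:9, r3:0, r4:0}  ⟨branch taken⟩
[3] sub  r4, r2, r2  →  {r0:0, r1:8, r2:9, r3:0, r4:0}
[7] xori  r1, r0, 3  →  {r0:0, r1:3, r2:9, r3:0, r4:0}
[8] or   r4, r2, r3  →  {r0:0, r1:3, r2:9, r3:0, r4:9}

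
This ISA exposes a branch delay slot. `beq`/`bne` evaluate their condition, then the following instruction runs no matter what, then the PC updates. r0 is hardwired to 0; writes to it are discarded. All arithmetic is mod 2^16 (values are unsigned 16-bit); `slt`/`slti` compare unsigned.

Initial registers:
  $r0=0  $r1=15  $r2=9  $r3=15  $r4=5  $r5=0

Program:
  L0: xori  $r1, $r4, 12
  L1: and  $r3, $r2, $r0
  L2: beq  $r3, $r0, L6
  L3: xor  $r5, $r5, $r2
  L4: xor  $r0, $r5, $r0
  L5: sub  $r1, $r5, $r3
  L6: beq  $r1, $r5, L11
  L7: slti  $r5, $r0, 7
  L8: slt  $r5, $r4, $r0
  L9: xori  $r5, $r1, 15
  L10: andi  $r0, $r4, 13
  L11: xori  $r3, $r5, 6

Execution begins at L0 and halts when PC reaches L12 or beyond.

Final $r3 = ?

  step pc=0: xori  $r1, $r4, 12  regs=(0,9,9,15,5,0)
  step pc=1: and  $r3, $r2, $r0  regs=(0,9,9,0,5,0)
  step pc=2: beq  $r3, $r0, L6  cond=T  regs=(0,9,9,0,5,0)
  step pc=3: xor  $r5, $r5, $r2  regs=(0,9,9,0,5,9)
  step pc=6: beq  $r1, $r5, L11  cond=T  regs=(0,9,9,0,5,9)
  step pc=7: slti  $r5, $r0, 7  regs=(0,9,9,0,5,1)
  step pc=11: xori  $r3, $r5, 6  regs=(0,9,9,7,5,1)

7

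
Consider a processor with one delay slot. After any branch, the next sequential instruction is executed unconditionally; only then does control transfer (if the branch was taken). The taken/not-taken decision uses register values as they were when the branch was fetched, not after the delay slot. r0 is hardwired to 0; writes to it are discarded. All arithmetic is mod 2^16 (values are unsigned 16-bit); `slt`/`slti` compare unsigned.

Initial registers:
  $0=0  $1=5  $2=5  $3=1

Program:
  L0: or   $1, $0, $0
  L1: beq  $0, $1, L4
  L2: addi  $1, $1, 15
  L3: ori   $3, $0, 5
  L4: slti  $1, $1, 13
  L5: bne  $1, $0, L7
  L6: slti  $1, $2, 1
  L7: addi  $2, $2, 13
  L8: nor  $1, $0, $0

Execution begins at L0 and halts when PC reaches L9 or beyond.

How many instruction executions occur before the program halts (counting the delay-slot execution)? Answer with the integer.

8

[0] or   $1, $0, $0  →  {$0:0, $1:0, $2:5, $3:1}
[1] beq  $0, $1, L4  →  {$0:0, $1:0, $2:5, $3:1}  ⟨branch taken⟩
[2] addi  $1, $1, 15  →  {$0:0, $1:15, $2:5, $3:1}
[4] slti  $1, $1, 13  →  {$0:0, $1:0, $2:5, $3:1}
[5] bne  $1, $0, L7  →  {$0:0, $1:0, $2:5, $3:1}  ⟨branch fallthrough⟩
[6] slti  $1, $2, 1  →  {$0:0, $1:0, $2:5, $3:1}
[7] addi  $2, $2, 13  →  {$0:0, $1:0, $2:18, $3:1}
[8] nor  $1, $0, $0  →  {$0:0, $1:65535, $2:18, $3:1}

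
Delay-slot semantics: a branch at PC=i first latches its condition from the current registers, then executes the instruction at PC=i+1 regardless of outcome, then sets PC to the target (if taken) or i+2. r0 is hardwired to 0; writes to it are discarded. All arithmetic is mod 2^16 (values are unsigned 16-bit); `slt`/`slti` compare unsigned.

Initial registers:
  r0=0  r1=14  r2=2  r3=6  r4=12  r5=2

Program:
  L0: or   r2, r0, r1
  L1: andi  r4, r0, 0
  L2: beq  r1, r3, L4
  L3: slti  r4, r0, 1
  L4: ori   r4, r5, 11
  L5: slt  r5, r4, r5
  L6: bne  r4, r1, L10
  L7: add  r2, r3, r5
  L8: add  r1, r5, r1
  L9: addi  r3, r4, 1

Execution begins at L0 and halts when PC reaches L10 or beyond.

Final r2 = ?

PC=0  or   r2, r0, r1        | r0=0 r1=14 r2=14 r3=6 r4=12 r5=2
PC=1  andi  r4, r0, 0        | r0=0 r1=14 r2=14 r3=6 r4=0 r5=2
PC=2  beq  r1, r3, L4        | r0=0 r1=14 r2=14 r3=6 r4=0 r5=2  [not taken]
PC=3  slti  r4, r0, 1        | r0=0 r1=14 r2=14 r3=6 r4=1 r5=2
PC=4  ori   r4, r5, 11       | r0=0 r1=14 r2=14 r3=6 r4=11 r5=2
PC=5  slt  r5, r4, r5        | r0=0 r1=14 r2=14 r3=6 r4=11 r5=0
PC=6  bne  r4, r1, L10       | r0=0 r1=14 r2=14 r3=6 r4=11 r5=0  [TAKEN]
PC=7  add  r2, r3, r5        | r0=0 r1=14 r2=6 r3=6 r4=11 r5=0

6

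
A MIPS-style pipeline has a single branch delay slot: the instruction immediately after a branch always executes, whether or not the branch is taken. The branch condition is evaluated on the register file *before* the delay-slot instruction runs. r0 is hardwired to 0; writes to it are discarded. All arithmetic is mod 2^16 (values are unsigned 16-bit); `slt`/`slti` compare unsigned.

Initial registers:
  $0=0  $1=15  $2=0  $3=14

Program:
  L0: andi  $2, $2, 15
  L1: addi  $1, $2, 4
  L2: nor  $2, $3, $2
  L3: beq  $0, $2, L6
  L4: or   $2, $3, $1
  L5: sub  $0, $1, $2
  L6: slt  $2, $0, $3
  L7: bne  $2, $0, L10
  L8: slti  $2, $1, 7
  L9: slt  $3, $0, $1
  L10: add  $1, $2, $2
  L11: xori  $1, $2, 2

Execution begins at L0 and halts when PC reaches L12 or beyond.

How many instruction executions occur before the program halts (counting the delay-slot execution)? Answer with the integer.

11

  step pc=0: andi  $2, $2, 15  regs=(0,15,0,14)
  step pc=1: addi  $1, $2, 4  regs=(0,4,0,14)
  step pc=2: nor  $2, $3, $2  regs=(0,4,65521,14)
  step pc=3: beq  $0, $2, L6  cond=F  regs=(0,4,65521,14)
  step pc=4: or   $2, $3, $1  regs=(0,4,14,14)
  step pc=5: sub  $0, $1, $2  regs=(0,4,14,14)
  step pc=6: slt  $2, $0, $3  regs=(0,4,1,14)
  step pc=7: bne  $2, $0, L10  cond=T  regs=(0,4,1,14)
  step pc=8: slti  $2, $1, 7  regs=(0,4,1,14)
  step pc=10: add  $1, $2, $2  regs=(0,2,1,14)
  step pc=11: xori  $1, $2, 2  regs=(0,3,1,14)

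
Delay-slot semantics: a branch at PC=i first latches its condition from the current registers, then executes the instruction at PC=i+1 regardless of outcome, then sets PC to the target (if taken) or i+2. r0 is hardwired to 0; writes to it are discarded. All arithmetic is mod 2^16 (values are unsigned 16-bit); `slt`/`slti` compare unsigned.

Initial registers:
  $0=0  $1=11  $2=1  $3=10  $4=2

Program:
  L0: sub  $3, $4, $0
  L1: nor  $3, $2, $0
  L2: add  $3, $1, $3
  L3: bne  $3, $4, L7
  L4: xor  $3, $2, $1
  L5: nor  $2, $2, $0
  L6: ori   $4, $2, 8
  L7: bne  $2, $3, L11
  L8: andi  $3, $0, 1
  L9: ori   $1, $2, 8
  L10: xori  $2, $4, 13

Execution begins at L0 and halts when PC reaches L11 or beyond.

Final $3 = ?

0

#0 sub  $3, $4, $0 ; 0/11/1/2/2
#1 nor  $3, $2, $0 ; 0/11/1/65534/2
#2 add  $3, $1, $3 ; 0/11/1/9/2
#3 bne  $3, $4, L7 ; 0/11/1/9/2 ; →target
#4 xor  $3, $2, $1 ; 0/11/1/10/2
#7 bne  $2, $3, L11 ; 0/11/1/10/2 ; →target
#8 andi  $3, $0, 1 ; 0/11/1/0/2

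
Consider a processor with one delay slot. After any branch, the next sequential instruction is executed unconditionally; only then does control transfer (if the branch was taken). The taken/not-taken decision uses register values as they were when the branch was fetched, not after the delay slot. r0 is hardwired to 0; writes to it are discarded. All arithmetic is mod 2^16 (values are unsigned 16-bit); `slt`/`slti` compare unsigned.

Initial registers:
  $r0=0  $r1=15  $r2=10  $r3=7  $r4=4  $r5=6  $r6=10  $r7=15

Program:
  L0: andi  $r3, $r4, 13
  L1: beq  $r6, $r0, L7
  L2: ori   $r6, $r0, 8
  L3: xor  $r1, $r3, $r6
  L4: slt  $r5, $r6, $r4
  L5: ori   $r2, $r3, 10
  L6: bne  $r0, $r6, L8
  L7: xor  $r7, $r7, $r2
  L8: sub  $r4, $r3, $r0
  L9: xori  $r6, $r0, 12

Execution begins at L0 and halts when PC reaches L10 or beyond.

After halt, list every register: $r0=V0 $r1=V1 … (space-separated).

  step pc=0: andi  $r3, $r4, 13  regs=(0,15,10,4,4,6,10,15)
  step pc=1: beq  $r6, $r0, L7  cond=F  regs=(0,15,10,4,4,6,10,15)
  step pc=2: ori   $r6, $r0, 8  regs=(0,15,10,4,4,6,8,15)
  step pc=3: xor  $r1, $r3, $r6  regs=(0,12,10,4,4,6,8,15)
  step pc=4: slt  $r5, $r6, $r4  regs=(0,12,10,4,4,0,8,15)
  step pc=5: ori   $r2, $r3, 10  regs=(0,12,14,4,4,0,8,15)
  step pc=6: bne  $r0, $r6, L8  cond=T  regs=(0,12,14,4,4,0,8,15)
  step pc=7: xor  $r7, $r7, $r2  regs=(0,12,14,4,4,0,8,1)
  step pc=8: sub  $r4, $r3, $r0  regs=(0,12,14,4,4,0,8,1)
  step pc=9: xori  $r6, $r0, 12  regs=(0,12,14,4,4,0,12,1)

$r0=0 $r1=12 $r2=14 $r3=4 $r4=4 $r5=0 $r6=12 $r7=1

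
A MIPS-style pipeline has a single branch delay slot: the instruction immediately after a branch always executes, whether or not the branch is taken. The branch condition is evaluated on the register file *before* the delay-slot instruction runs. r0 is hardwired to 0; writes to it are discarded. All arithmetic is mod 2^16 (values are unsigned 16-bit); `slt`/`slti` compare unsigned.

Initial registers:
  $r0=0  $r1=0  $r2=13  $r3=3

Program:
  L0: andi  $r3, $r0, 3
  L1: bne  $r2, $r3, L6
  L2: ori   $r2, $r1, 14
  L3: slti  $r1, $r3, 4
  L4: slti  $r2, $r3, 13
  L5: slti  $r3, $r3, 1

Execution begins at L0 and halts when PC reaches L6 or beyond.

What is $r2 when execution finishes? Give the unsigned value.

14

  step pc=0: andi  $r3, $r0, 3  regs=(0,0,13,0)
  step pc=1: bne  $r2, $r3, L6  cond=T  regs=(0,0,13,0)
  step pc=2: ori   $r2, $r1, 14  regs=(0,0,14,0)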